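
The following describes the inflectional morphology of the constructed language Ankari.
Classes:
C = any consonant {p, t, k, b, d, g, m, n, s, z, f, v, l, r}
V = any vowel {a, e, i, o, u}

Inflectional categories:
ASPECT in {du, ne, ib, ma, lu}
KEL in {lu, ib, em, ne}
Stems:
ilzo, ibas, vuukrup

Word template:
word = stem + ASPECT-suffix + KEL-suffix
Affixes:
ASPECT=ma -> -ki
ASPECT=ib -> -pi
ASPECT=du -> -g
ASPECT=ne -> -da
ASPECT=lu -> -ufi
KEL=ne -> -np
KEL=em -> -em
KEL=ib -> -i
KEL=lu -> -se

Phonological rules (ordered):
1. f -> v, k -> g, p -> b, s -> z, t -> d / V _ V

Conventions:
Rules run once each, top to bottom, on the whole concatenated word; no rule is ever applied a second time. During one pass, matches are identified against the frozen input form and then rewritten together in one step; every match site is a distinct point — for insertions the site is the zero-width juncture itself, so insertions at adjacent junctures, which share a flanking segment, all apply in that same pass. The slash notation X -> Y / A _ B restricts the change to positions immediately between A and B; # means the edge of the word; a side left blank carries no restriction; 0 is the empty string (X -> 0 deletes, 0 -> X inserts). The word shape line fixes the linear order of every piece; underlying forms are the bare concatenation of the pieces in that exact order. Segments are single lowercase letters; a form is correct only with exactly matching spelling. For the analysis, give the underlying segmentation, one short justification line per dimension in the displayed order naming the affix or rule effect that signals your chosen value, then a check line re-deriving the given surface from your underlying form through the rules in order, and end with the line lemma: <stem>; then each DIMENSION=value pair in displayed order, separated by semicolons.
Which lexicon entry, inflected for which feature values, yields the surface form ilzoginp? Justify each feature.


underlying: ilzo-ki-np
ASPECT=ma - signalled by the affix -ki
KEL=ne - signalled by the affix -np
check: ilzokinp -> ilzoginp
lemma: ilzo; ASPECT=ma; KEL=ne


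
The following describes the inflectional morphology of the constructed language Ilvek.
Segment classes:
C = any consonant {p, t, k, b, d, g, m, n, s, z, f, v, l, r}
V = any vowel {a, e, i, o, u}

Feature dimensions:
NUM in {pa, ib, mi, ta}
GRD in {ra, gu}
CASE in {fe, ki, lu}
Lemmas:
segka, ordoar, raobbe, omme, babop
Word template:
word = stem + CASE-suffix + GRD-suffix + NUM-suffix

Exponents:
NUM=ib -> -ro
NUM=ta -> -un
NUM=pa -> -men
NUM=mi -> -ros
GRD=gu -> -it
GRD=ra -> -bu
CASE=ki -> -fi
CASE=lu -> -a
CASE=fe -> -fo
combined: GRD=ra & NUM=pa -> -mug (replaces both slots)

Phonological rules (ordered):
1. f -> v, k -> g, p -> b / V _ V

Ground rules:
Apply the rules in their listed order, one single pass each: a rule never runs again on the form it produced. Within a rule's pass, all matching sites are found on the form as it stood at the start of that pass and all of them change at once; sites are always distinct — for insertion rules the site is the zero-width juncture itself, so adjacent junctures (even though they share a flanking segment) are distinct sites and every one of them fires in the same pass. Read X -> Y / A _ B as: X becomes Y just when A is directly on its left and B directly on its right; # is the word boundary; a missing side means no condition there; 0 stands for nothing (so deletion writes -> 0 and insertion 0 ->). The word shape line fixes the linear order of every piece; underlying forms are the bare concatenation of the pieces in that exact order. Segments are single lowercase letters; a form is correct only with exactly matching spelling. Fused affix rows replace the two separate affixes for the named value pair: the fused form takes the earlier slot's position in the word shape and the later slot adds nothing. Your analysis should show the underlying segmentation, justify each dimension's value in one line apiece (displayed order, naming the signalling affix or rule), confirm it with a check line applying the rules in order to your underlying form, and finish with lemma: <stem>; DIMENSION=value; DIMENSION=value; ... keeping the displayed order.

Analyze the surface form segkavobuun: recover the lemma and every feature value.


underlying: segka-fo-bu-un
NUM=ta - signalled by the affix -un
GRD=ra - signalled by the affix -bu
CASE=fe - signalled by the affix -fo
check: segkafobuun -> segkavobuun
lemma: segka; NUM=ta; GRD=ra; CASE=fe


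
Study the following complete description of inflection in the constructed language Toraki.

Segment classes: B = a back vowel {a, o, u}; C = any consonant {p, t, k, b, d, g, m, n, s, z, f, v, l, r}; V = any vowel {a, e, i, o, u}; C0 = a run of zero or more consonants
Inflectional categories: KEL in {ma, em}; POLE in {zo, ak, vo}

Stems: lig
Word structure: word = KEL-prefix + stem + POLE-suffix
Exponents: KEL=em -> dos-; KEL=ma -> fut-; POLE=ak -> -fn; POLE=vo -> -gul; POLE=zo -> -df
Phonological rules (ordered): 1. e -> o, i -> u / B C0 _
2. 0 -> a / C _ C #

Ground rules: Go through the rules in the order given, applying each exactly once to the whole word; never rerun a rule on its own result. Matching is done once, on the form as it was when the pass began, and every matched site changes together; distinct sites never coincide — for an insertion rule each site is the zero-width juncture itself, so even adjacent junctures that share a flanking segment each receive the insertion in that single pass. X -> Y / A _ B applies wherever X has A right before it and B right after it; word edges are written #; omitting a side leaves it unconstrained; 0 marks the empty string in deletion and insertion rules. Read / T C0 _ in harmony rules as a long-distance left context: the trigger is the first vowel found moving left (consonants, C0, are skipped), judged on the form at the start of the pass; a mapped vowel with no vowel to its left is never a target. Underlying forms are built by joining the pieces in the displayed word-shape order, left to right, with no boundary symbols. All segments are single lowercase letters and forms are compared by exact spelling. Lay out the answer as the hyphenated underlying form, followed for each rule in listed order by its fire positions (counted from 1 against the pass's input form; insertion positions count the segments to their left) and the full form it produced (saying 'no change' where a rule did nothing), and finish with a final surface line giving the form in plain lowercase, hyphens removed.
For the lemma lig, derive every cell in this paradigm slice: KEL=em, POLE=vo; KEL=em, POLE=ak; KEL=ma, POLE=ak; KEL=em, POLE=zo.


cell KEL=em, POLE=vo:
underlying: dos-lig-gul
1. e -> o, i -> u / B C0 _: fires at position(s) 5: dosluggul
2. 0 -> a / C _ C #: no change
surface: dosluggul

cell KEL=em, POLE=ak:
underlying: dos-lig-fn
1. e -> o, i -> u / B C0 _: fires at position(s) 5: doslugfn
2. 0 -> a / C _ C #: inserts after position(s) 7: doslugfan
surface: doslugfan

cell KEL=ma, POLE=ak:
underlying: fut-lig-fn
1. e -> o, i -> u / B C0 _: fires at position(s) 5: futlugfn
2. 0 -> a / C _ C #: inserts after position(s) 7: futlugfan
surface: futlugfan

cell KEL=em, POLE=zo:
underlying: dos-lig-df
1. e -> o, i -> u / B C0 _: fires at position(s) 5: doslugdf
2. 0 -> a / C _ C #: inserts after position(s) 7: doslugdaf
surface: doslugdaf


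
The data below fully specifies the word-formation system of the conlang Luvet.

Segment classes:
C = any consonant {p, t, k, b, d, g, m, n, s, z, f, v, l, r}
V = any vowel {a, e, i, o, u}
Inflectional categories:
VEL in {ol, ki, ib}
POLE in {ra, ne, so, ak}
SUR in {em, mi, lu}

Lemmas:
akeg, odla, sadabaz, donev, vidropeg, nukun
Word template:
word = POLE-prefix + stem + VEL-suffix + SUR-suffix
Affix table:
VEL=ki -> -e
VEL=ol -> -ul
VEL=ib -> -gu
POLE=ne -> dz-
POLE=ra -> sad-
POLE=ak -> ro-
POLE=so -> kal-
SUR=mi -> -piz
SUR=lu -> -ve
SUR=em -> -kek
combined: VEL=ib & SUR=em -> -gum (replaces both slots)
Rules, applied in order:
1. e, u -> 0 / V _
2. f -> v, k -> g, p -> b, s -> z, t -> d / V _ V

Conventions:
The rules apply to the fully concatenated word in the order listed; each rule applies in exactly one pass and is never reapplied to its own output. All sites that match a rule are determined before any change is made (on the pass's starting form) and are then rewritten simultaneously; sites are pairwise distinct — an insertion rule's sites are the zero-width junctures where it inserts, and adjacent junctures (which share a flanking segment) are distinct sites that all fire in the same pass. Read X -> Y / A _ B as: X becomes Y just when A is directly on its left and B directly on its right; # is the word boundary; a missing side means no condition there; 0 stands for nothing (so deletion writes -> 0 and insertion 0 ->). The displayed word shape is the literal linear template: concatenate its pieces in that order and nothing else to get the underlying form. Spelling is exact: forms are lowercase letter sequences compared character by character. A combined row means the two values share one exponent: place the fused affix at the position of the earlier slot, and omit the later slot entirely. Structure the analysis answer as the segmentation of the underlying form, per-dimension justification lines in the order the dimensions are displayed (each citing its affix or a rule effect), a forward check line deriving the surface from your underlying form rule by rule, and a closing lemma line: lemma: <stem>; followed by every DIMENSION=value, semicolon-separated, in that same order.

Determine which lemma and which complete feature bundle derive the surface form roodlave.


underlying: ro-odla-e-ve
VEL=ki - signalled by the affix -e
POLE=ak - signalled by the affix ro-
SUR=lu - signalled by the affix -ve
check: roodlaeve -> roodlave -> roodlave
lemma: odla; VEL=ki; POLE=ak; SUR=lu


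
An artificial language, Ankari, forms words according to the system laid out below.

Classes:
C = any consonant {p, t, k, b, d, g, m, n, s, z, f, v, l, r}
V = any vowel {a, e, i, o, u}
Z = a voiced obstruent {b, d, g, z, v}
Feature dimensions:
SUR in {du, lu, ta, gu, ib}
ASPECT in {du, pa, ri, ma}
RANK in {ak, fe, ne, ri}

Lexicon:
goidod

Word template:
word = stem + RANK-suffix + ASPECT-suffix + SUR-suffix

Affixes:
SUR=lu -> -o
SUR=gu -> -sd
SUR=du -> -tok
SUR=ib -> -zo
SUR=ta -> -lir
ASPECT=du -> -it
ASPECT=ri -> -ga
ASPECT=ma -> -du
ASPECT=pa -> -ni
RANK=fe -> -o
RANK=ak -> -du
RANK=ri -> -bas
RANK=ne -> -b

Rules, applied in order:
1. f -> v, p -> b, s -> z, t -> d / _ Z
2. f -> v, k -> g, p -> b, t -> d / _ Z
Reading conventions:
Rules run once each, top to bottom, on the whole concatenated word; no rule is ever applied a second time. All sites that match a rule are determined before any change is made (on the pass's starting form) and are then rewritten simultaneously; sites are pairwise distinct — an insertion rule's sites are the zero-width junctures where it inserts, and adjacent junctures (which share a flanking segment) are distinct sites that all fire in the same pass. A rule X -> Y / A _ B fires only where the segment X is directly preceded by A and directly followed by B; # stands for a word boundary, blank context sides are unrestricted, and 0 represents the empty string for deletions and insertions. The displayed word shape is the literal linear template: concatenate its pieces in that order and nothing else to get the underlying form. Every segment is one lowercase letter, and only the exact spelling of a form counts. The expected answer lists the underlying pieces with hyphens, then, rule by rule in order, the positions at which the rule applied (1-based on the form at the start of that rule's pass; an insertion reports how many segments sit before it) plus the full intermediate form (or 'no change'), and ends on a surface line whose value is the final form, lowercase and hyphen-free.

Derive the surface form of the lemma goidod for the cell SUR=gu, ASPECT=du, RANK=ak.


underlying: goidod-du-it-sd
1. f -> v, p -> b, s -> z, t -> d / _ Z: fires at position(s) 11: goidodduitzd
2. f -> v, k -> g, p -> b, t -> d / _ Z: fires at position(s) 10: goidodduidzd
surface: goidodduidzd


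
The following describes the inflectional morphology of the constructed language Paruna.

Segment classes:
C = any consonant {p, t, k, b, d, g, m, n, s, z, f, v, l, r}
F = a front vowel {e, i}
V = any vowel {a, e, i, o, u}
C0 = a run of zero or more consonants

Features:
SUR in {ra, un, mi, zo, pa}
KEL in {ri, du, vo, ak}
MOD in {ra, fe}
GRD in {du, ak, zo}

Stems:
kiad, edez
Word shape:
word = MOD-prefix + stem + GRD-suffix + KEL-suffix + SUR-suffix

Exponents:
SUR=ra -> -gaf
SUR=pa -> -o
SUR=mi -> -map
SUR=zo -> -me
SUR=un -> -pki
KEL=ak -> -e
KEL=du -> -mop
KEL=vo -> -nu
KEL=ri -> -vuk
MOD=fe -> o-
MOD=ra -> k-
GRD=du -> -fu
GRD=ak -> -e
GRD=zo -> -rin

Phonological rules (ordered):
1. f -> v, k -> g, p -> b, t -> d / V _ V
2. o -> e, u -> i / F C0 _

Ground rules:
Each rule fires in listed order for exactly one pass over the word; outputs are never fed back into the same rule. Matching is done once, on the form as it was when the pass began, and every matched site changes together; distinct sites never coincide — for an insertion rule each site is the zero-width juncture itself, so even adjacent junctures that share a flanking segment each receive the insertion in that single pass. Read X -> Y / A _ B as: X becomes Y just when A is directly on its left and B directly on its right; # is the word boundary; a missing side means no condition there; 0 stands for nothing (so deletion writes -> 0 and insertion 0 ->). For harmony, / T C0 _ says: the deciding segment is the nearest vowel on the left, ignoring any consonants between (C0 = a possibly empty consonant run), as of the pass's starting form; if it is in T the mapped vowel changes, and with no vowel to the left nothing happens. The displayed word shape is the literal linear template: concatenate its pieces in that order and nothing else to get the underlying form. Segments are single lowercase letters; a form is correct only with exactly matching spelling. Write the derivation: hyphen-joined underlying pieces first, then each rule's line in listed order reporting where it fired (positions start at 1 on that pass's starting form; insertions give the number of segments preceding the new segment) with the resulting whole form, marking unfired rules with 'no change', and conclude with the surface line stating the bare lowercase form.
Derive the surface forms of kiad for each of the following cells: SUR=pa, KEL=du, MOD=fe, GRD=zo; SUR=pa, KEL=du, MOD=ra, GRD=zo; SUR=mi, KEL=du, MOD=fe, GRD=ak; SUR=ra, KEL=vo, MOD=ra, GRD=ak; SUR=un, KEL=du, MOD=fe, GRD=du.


cell SUR=pa, KEL=du, MOD=fe, GRD=zo:
underlying: o-kiad-rin-mop-o
1. f -> v, k -> g, p -> b, t -> d / V _ V: fires at position(s) 2, 11: ogiadrinmobo
2. o -> e, u -> i / F C0 _: fires at position(s) 10: ogiadrinmebo
surface: ogiadrinmebo

cell SUR=pa, KEL=du, MOD=ra, GRD=zo:
underlying: k-kiad-rin-mop-o
1. f -> v, k -> g, p -> b, t -> d / V _ V: fires at position(s) 11: kkiadrinmobo
2. o -> e, u -> i / F C0 _: fires at position(s) 10: kkiadrinmebo
surface: kkiadrinmebo

cell SUR=mi, KEL=du, MOD=fe, GRD=ak:
underlying: o-kiad-e-mop-map
1. f -> v, k -> g, p -> b, t -> d / V _ V: fires at position(s) 2: ogiademopmap
2. o -> e, u -> i / F C0 _: fires at position(s) 8: ogiademepmap
surface: ogiademepmap

cell SUR=ra, KEL=vo, MOD=ra, GRD=ak:
underlying: k-kiad-e-nu-gaf
1. f -> v, k -> g, p -> b, t -> d / V _ V: no change
2. o -> e, u -> i / F C0 _: fires at position(s) 8: kkiadenigaf
surface: kkiadenigaf

cell SUR=un, KEL=du, MOD=fe, GRD=du:
underlying: o-kiad-fu-mop-pki
1. f -> v, k -> g, p -> b, t -> d / V _ V: fires at position(s) 2: ogiadfumoppki
2. o -> e, u -> i / F C0 _: no change
surface: ogiadfumoppki


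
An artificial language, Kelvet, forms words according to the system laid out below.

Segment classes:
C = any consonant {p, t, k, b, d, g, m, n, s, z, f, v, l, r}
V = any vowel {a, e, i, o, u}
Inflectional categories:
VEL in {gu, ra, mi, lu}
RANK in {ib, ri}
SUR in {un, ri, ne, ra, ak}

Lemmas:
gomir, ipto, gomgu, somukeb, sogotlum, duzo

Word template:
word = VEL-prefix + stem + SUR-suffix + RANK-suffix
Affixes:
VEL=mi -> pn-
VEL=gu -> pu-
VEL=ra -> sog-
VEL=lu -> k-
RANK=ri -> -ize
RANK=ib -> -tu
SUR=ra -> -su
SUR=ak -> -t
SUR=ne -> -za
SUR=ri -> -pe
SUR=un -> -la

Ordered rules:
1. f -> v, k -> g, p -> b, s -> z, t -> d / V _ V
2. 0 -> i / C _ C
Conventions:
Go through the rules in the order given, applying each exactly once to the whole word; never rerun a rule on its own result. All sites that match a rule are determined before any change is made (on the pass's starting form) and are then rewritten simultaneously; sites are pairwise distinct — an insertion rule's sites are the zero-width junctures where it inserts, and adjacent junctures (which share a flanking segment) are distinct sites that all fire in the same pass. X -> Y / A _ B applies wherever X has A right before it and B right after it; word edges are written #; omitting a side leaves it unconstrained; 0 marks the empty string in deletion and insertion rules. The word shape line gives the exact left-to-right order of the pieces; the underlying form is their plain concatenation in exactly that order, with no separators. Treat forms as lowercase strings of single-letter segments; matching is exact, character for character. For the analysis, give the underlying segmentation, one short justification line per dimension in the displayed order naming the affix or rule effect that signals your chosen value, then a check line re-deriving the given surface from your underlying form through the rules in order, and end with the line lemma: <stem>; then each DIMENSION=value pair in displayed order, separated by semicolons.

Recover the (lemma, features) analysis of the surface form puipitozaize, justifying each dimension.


underlying: pu-ipto-za-ize
VEL=gu - signalled by the affix pu-
RANK=ri - signalled by the affix -ize
SUR=ne - signalled by the affix -za
check: puiptozaize -> puiptozaize -> puipitozaize
lemma: ipto; VEL=gu; RANK=ri; SUR=ne


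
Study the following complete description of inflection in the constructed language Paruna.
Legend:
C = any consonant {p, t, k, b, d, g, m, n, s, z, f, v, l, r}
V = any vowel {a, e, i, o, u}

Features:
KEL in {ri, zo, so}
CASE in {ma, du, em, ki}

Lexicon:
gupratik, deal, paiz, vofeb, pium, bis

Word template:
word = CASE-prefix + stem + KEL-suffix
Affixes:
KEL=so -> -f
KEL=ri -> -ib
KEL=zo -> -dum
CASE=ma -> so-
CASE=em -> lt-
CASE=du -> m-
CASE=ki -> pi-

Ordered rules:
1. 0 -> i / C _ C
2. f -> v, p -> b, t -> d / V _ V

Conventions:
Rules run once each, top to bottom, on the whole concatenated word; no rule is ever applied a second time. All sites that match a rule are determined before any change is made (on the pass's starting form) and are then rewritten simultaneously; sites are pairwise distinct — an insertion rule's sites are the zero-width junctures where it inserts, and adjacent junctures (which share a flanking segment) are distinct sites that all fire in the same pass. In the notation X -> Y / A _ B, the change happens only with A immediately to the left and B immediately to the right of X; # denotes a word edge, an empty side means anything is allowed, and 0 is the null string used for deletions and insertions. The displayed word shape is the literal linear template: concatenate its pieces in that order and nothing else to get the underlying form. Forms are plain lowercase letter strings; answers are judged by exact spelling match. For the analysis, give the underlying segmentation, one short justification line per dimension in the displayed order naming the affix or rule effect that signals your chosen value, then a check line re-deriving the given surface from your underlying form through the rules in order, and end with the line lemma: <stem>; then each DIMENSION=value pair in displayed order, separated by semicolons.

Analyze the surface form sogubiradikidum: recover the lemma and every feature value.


underlying: so-gupratik-dum
KEL=zo - signalled by the affix -dum
CASE=ma - signalled by the affix so-
check: sogupratikdum -> sogupiratikidum -> sogubiradikidum
lemma: gupratik; KEL=zo; CASE=ma


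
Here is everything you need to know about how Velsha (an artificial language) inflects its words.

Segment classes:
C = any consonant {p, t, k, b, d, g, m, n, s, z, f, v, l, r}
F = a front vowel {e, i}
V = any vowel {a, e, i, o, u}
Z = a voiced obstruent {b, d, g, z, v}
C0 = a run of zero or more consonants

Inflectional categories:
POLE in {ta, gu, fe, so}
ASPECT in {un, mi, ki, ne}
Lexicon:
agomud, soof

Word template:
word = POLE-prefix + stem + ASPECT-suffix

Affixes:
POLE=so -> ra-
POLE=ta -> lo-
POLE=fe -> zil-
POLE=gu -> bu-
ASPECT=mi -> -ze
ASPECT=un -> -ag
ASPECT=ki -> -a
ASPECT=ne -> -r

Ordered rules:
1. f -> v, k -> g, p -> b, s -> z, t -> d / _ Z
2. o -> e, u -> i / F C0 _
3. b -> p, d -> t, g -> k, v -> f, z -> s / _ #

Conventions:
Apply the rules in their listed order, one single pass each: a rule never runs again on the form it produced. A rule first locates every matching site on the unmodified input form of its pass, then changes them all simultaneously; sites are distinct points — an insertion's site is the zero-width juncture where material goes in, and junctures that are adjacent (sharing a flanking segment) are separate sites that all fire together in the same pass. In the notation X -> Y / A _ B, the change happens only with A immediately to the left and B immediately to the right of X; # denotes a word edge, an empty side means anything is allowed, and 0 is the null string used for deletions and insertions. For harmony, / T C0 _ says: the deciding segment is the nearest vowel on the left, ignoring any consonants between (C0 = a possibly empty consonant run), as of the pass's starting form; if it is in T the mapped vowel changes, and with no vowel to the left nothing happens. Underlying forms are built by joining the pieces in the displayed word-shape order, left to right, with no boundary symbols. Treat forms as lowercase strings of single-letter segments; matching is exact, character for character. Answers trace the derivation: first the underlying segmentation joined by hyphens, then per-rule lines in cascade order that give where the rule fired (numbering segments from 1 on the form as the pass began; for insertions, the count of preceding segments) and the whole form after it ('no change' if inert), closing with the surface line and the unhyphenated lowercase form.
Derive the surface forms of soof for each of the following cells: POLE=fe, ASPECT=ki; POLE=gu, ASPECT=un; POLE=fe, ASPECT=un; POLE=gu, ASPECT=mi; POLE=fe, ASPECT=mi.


cell POLE=fe, ASPECT=ki:
underlying: zil-soof-a
1. f -> v, k -> g, p -> b, s -> z, t -> d / _ Z: no change
2. o -> e, u -> i / F C0 _: fires at position(s) 5: zilseofa
3. b -> p, d -> t, g -> k, v -> f, z -> s / _ #: no change
surface: zilseofa

cell POLE=gu, ASPECT=un:
underlying: bu-soof-ag
1. f -> v, k -> g, p -> b, s -> z, t -> d / _ Z: no change
2. o -> e, u -> i / F C0 _: no change
3. b -> p, d -> t, g -> k, v -> f, z -> s / _ #: fires at position(s) 8: busoofak
surface: busoofak

cell POLE=fe, ASPECT=un:
underlying: zil-soof-ag
1. f -> v, k -> g, p -> b, s -> z, t -> d / _ Z: no change
2. o -> e, u -> i / F C0 _: fires at position(s) 5: zilseofag
3. b -> p, d -> t, g -> k, v -> f, z -> s / _ #: fires at position(s) 9: zilseofak
surface: zilseofak

cell POLE=gu, ASPECT=mi:
underlying: bu-soof-ze
1. f -> v, k -> g, p -> b, s -> z, t -> d / _ Z: fires at position(s) 6: busoovze
2. o -> e, u -> i / F C0 _: no change
3. b -> p, d -> t, g -> k, v -> f, z -> s / _ #: no change
surface: busoovze

cell POLE=fe, ASPECT=mi:
underlying: zil-soof-ze
1. f -> v, k -> g, p -> b, s -> z, t -> d / _ Z: fires at position(s) 7: zilsoovze
2. o -> e, u -> i / F C0 _: fires at position(s) 5: zilseovze
3. b -> p, d -> t, g -> k, v -> f, z -> s / _ #: no change
surface: zilseovze


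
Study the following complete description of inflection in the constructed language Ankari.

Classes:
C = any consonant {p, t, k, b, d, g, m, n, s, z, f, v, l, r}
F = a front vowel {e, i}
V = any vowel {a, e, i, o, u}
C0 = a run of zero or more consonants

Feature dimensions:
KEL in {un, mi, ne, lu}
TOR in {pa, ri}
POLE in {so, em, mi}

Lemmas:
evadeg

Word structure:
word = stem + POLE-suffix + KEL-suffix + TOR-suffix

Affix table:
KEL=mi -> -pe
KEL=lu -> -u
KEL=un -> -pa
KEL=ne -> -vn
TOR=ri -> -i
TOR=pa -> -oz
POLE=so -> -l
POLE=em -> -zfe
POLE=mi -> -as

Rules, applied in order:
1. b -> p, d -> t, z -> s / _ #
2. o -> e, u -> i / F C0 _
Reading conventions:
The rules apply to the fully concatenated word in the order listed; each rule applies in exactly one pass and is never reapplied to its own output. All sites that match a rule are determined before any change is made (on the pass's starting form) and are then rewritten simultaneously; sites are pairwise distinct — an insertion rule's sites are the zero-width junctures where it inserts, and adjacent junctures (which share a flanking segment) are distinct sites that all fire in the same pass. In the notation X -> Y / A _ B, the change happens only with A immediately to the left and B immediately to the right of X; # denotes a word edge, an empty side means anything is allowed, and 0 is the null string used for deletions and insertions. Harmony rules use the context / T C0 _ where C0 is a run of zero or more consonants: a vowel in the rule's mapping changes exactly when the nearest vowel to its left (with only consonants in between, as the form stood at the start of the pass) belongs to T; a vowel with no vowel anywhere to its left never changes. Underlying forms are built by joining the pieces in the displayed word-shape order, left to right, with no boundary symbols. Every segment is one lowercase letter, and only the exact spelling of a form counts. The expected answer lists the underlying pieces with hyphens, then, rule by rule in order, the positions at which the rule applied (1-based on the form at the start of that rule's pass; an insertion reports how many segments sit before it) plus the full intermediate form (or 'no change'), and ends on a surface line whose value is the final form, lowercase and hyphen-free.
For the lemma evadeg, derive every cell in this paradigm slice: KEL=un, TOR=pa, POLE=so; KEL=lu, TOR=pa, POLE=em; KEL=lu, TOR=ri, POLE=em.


cell KEL=un, TOR=pa, POLE=so:
underlying: evadeg-l-pa-oz
1. b -> p, d -> t, z -> s / _ #: fires at position(s) 11: evadeglpaos
2. o -> e, u -> i / F C0 _: no change
surface: evadeglpaos

cell KEL=lu, TOR=pa, POLE=em:
underlying: evadeg-zfe-u-oz
1. b -> p, d -> t, z -> s / _ #: fires at position(s) 12: evadegzfeuos
2. o -> e, u -> i / F C0 _: fires at position(s) 10: evadegzfeios
surface: evadegzfeios

cell KEL=lu, TOR=ri, POLE=em:
underlying: evadeg-zfe-u-i
1. b -> p, d -> t, z -> s / _ #: no change
2. o -> e, u -> i / F C0 _: fires at position(s) 10: evadegzfeii
surface: evadegzfeii


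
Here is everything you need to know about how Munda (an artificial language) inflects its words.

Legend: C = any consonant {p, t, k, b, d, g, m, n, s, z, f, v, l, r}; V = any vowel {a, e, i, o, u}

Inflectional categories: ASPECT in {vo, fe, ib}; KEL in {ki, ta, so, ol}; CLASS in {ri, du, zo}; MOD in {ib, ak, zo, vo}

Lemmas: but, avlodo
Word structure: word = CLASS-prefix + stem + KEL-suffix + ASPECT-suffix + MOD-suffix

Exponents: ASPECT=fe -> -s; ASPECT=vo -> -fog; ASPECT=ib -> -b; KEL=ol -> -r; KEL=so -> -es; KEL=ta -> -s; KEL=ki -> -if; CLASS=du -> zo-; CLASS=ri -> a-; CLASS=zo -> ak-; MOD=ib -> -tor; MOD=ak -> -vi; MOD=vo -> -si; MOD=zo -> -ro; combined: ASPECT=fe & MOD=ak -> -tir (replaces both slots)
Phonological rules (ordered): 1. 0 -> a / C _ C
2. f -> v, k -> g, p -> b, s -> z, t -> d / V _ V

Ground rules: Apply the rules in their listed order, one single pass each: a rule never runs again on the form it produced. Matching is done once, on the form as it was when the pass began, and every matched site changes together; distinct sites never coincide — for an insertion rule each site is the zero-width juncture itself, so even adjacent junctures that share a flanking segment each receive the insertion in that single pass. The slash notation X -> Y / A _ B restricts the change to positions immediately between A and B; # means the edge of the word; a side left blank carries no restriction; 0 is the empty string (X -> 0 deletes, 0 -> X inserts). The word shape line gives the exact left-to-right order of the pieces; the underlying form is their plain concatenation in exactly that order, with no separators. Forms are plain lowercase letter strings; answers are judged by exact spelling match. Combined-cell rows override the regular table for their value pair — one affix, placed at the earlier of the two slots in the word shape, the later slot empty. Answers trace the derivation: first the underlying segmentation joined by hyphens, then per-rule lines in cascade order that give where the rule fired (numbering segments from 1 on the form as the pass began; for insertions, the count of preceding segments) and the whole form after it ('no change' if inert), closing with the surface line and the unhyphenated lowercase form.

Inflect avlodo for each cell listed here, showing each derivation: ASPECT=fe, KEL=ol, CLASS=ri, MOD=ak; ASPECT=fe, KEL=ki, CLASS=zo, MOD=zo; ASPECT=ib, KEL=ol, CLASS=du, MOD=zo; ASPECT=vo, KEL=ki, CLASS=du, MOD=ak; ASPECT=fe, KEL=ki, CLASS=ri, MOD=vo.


cell ASPECT=fe, KEL=ol, CLASS=ri, MOD=ak:
underlying: a-avlodo-r-tir
1. 0 -> a / C _ C: inserts after position(s) 3, 8: aavalodoratir
2. f -> v, k -> g, p -> b, s -> z, t -> d / V _ V: fires at position(s) 11: aavalodoradir
surface: aavalodoradir

cell ASPECT=fe, KEL=ki, CLASS=zo, MOD=zo:
underlying: ak-avlodo-if-s-ro
1. 0 -> a / C _ C: inserts after position(s) 4, 10, 11: akavalodoifasaro
2. f -> v, k -> g, p -> b, s -> z, t -> d / V _ V: fires at position(s) 2, 11, 13: agavalodoivazaro
surface: agavalodoivazaro

cell ASPECT=ib, KEL=ol, CLASS=du, MOD=zo:
underlying: zo-avlodo-r-b-ro
1. 0 -> a / C _ C: inserts after position(s) 4, 9, 10: zoavalodorabaro
2. f -> v, k -> g, p -> b, s -> z, t -> d / V _ V: no change
surface: zoavalodorabaro

cell ASPECT=vo, KEL=ki, CLASS=du, MOD=ak:
underlying: zo-avlodo-if-fog-vi
1. 0 -> a / C _ C: inserts after position(s) 4, 10, 13: zoavalodoifafogavi
2. f -> v, k -> g, p -> b, s -> z, t -> d / V _ V: fires at position(s) 11, 13: zoavalodoivavogavi
surface: zoavalodoivavogavi

cell ASPECT=fe, KEL=ki, CLASS=ri, MOD=vo:
underlying: a-avlodo-if-s-si
1. 0 -> a / C _ C: inserts after position(s) 3, 9, 10: aavalodoifasasi
2. f -> v, k -> g, p -> b, s -> z, t -> d / V _ V: fires at position(s) 10, 12, 14: aavalodoivazazi
surface: aavalodoivazazi


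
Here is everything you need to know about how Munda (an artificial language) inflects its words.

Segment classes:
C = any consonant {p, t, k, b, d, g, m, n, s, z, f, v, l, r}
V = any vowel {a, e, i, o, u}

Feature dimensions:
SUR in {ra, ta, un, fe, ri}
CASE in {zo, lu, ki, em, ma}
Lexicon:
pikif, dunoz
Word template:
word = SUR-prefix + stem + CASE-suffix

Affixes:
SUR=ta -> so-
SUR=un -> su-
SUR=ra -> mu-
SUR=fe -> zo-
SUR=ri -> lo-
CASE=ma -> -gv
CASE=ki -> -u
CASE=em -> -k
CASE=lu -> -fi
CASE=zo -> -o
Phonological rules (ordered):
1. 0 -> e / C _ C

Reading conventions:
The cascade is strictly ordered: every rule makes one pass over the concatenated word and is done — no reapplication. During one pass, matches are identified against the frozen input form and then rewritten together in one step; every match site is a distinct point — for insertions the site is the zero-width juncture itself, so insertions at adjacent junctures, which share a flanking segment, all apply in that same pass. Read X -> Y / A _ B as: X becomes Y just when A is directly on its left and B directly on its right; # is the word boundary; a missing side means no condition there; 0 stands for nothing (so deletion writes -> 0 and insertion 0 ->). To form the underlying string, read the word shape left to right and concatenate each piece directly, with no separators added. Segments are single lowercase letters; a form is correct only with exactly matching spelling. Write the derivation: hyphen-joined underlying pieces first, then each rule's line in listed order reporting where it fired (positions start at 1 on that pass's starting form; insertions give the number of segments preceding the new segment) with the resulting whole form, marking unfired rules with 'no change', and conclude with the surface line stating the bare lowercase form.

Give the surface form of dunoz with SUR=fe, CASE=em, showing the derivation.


underlying: zo-dunoz-k
1. 0 -> e / C _ C: inserts after position(s) 7: zodunozek
surface: zodunozek


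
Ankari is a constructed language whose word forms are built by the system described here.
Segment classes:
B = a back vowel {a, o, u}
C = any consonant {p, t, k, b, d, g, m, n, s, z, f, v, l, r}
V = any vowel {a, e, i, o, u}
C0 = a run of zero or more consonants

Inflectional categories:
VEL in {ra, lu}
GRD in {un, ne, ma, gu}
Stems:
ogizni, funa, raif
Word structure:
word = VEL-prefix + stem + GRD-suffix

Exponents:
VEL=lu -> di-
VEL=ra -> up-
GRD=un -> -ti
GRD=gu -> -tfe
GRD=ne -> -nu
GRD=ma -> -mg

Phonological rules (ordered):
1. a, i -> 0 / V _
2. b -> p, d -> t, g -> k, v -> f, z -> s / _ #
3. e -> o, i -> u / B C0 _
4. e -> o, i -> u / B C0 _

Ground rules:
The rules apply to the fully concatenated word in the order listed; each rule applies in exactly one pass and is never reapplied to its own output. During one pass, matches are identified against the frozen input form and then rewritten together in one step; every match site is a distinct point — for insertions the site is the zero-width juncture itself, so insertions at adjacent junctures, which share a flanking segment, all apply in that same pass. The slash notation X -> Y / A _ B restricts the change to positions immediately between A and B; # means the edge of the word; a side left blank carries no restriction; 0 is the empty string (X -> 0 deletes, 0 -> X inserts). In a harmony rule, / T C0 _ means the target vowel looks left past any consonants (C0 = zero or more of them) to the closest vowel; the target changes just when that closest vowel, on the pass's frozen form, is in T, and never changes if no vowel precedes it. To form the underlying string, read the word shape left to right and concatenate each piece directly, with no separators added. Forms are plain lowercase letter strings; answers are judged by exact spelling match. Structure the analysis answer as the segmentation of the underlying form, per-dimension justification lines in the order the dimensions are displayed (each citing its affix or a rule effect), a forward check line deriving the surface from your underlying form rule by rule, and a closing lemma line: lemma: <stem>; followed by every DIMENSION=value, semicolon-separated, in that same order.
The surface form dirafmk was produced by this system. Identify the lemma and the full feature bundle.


underlying: di-raif-mg
VEL=lu - signalled by the affix di-
GRD=ma - signalled by the affix -mg
check: diraifmg -> dirafmg -> dirafmk -> dirafmk -> dirafmk
lemma: raif; VEL=lu; GRD=ma


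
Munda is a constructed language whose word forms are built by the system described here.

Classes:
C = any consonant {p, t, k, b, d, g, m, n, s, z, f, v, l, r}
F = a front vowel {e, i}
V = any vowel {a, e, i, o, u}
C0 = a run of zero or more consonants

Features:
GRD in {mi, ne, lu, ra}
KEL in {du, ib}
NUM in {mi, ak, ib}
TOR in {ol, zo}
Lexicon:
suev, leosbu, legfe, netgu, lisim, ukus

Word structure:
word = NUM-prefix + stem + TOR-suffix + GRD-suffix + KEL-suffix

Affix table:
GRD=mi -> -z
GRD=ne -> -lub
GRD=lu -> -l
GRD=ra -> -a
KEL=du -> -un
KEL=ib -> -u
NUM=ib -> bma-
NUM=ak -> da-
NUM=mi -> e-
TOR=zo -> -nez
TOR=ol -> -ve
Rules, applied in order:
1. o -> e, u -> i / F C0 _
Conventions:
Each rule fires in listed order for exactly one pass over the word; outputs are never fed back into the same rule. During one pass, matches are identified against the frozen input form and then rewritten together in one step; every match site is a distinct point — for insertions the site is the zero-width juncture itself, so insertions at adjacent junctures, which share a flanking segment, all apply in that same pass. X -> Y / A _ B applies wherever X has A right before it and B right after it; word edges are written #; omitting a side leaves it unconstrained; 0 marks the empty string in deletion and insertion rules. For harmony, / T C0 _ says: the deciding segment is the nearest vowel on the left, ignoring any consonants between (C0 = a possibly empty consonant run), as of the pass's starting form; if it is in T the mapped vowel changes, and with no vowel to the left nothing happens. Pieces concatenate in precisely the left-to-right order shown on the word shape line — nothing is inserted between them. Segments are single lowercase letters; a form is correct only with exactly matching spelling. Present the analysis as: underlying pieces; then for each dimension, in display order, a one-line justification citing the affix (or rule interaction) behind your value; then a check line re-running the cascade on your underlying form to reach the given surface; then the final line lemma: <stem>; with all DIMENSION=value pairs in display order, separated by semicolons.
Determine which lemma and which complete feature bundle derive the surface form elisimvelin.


underlying: e-lisim-ve-l-un
GRD=lu - signalled by the affix -l
KEL=du - signalled by the affix -un
NUM=mi - signalled by the affix e-
TOR=ol - signalled by the affix -ve
check: elisimvelun -> elisimvelin
lemma: lisim; GRD=lu; KEL=du; NUM=mi; TOR=ol


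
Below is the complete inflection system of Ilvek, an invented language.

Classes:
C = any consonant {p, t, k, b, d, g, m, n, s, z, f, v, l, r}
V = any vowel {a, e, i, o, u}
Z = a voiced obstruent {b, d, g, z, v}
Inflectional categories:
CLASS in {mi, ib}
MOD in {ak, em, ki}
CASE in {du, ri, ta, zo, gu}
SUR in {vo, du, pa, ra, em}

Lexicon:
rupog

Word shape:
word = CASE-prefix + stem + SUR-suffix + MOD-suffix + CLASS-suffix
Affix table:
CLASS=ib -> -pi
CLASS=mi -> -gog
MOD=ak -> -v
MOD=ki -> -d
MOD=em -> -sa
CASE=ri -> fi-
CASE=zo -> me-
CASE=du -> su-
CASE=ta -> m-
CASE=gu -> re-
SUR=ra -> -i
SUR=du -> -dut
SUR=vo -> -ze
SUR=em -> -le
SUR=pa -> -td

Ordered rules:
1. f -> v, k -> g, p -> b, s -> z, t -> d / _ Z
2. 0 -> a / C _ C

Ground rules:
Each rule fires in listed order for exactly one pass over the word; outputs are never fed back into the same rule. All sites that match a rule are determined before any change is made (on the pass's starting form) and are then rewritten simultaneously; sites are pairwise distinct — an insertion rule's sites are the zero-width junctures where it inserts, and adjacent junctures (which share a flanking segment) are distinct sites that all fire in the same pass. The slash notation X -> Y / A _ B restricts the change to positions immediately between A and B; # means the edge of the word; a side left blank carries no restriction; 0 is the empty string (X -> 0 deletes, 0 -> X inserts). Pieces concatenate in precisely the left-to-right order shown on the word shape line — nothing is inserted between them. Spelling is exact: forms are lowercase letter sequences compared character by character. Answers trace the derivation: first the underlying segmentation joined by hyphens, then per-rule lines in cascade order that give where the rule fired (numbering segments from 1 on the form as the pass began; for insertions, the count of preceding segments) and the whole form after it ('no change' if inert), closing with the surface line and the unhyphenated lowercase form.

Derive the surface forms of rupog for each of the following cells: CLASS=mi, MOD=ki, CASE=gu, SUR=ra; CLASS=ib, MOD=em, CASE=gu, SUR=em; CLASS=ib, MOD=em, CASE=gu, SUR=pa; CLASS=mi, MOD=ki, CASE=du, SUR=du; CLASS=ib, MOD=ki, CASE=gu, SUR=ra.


cell CLASS=mi, MOD=ki, CASE=gu, SUR=ra:
underlying: re-rupog-i-d-gog
1. f -> v, k -> g, p -> b, s -> z, t -> d / _ Z: no change
2. 0 -> a / C _ C: inserts after position(s) 9: rerupogidagog
surface: rerupogidagog

cell CLASS=ib, MOD=em, CASE=gu, SUR=em:
underlying: re-rupog-le-sa-pi
1. f -> v, k -> g, p -> b, s -> z, t -> d / _ Z: no change
2. 0 -> a / C _ C: inserts after position(s) 7: rerupogalesapi
surface: rerupogalesapi

cell CLASS=ib, MOD=em, CASE=gu, SUR=pa:
underlying: re-rupog-td-sa-pi
1. f -> v, k -> g, p -> b, s -> z, t -> d / _ Z: fires at position(s) 8: rerupogddsapi
2. 0 -> a / C _ C: inserts after position(s) 7, 8, 9: rerupogadadasapi
surface: rerupogadadasapi

cell CLASS=mi, MOD=ki, CASE=du, SUR=du:
underlying: su-rupog-dut-d-gog
1. f -> v, k -> g, p -> b, s -> z, t -> d / _ Z: fires at position(s) 10: surupogduddgog
2. 0 -> a / C _ C: inserts after position(s) 7, 10, 11: surupogadudadagog
surface: surupogadudadagog

cell CLASS=ib, MOD=ki, CASE=gu, SUR=ra:
underlying: re-rupog-i-d-pi
1. f -> v, k -> g, p -> b, s -> z, t -> d / _ Z: no change
2. 0 -> a / C _ C: inserts after position(s) 9: rerupogidapi
surface: rerupogidapi
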